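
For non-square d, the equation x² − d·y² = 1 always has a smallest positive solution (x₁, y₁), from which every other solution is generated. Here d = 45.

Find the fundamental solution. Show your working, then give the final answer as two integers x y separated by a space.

d=45: √d = [6; 1,2,2,2,1,12] (ℓ=6, even), read p_5/q_5
i=0: a=6 ⇒ p=6, q=1
…
i=3: a=2 ⇒ p=47, q=7
i=4: a=2 ⇒ p=114, q=17
i=5: a=1 ⇒ p=161, q=24
→ (161, 24).  Check: 161²=25921, 45·24²=25920, difference 1.

161 24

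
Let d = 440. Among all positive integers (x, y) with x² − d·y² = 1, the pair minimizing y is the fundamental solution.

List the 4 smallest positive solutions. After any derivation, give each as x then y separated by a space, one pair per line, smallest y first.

21 1
881 42
36981 1763
1552321 74004

[20; 1,40] for √440; ℓ=2 ⇒ convergent index 1
a_0=20:  p_0=20·1+0=20,  q_0=20·0+1=1
a_1=1:  p_1=1·20+1=21,  q_1=1·1+0=1
(x₁, y₁) = (21, 1);  21² − 440·1² = 1 ✓
k=2:  x_2 = 21·21+440·1·1 = 881,  y_2 = 21·1+1·21 = 42
k=3:  x_3 = 21·881+440·1·42 = 36981,  y_3 = 21·42+1·881 = 1763
k=4:  x_4 = 21·36981+440·1·1763 = 1552321,  y_4 = 21·1763+1·36981 = 74004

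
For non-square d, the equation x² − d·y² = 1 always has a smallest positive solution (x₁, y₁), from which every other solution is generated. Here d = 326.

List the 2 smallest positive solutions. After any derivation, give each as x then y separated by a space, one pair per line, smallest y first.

[18; 18,36] for √326; ℓ=2 ⇒ convergent index 1
i=0: a=18 ⇒ p=18, q=1
i=1: a=18 ⇒ p=325, q=18
(x₁, y₁) = (325, 18);  325² − 326·18² = 1 ✓
(325+18√326)^2 = 211249 + 11700√326

325 18
211249 11700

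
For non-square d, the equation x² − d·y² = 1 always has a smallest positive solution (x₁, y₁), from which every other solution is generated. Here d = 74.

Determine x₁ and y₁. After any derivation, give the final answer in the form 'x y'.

3699 430

[8; 1,1,1,1,16] for √74; ℓ=5 ⇒ convergent index 9
i=0: a=8 ⇒ p=8, q=1
i=1: a=1 ⇒ p=9, q=1
i=2: a=1 ⇒ p=17, q=2
i=3: a=1 ⇒ p=26, q=3
i=4: a=1 ⇒ p=43, q=5
i=5: a=16 ⇒ p=714, q=83
…
i=8: a=1 ⇒ p=2228, q=259
i=9: a=1 ⇒ p=3699, q=430
(x₁, y₁) = (3699, 430);  3699² − 74·430² = 1 ✓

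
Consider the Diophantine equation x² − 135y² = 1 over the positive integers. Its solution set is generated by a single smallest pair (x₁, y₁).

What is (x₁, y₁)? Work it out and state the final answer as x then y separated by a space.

[11; 1,1,1,1,1,1,1,22] for √135; ℓ=8 ⇒ convergent index 7
a_0=11:  p_0=11·1+0=11,  q_0=11·0+1=1
a_1=1:  p_1=1·11+1=12,  q_1=1·1+0=1
a_2=1:  p_2=1·12+11=23,  q_2=1·1+1=2
a_3=1:  p_3=1·23+12=35,  q_3=1·2+1=3
a_4=1:  p_4=1·35+23=58,  q_4=1·3+2=5
…
a_6=1:  p_6=1·93+58=151,  q_6=1·8+5=13
a_7=1:  p_7=1·151+93=244,  q_7=1·13+8=21
→ (244, 21).  Check: 244²=59536, 135·21²=59535, difference 1.

244 21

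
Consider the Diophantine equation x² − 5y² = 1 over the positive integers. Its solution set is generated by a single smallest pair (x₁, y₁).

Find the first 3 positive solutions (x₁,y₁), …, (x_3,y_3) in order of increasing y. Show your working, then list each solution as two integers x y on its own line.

9 4
161 72
2889 1292

√5 = [2; 4, …], period ℓ=1 (odd) → k=1
a_0=2:  p_0=2·1+0=2,  q_0=2·0+1=1
a_1=4:  p_1=4·2+1=9,  q_1=4·1+0=4
(x₁, y₁) = (9, 4);  9² − 5·4² = 1 ✓
k=2:  x_2 = 9·9+5·4·4 = 161,  y_2 = 9·4+4·9 = 72
k=3:  x_3 = 9·161+5·4·72 = 2889,  y_3 = 9·72+4·161 = 1292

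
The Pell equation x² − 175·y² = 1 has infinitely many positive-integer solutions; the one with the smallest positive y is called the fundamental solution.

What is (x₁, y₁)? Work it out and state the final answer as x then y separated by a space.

√175 → a₀=13, period (4,2,1,2,4,26); ℓ=6 even so k=5
i=0: a=13 ⇒ p=13, q=1
…
i=2: a=2 ⇒ p=119, q=9
i=3: a=1 ⇒ p=172, q=13
i=4: a=2 ⇒ p=463, q=35
i=5: a=4 ⇒ p=2024, q=153
→ (2024, 153).  Check: 2024²=4096576, 175·153²=4096575, difference 1.

2024 153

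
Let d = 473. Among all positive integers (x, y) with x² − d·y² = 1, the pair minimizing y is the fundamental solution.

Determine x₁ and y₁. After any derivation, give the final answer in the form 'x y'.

87 4

[21; 1,2,1,42] for √473; ℓ=4 ⇒ convergent index 3
i=0: a=21 ⇒ p=21, q=1
…
i=2: a=2 ⇒ p=65, q=3
i=3: a=1 ⇒ p=87, q=4
fundamental: x₁=87, y₁=4  (since 7569 − 473·16 = 1)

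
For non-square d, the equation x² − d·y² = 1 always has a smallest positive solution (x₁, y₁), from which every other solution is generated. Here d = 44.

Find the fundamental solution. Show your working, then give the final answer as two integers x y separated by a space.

199 30

d=44: √d = [6; 1,1,1,2,1,1,1,12] (ℓ=8, even), read p_7/q_7
k=0  a_k=6  p_k/q_k = 6/1
k=1  a_k=1  p_k/q_k = 7/1
k=2  a_k=1  p_k/q_k = 13/2
k=3  a_k=1  p_k/q_k = 20/3
k=4  a_k=2  p_k/q_k = 53/8
k=5  a_k=1  p_k/q_k = 73/11
k=6  a_k=1  p_k/q_k = 126/19
k=7  a_k=1  p_k/q_k = 199/30
fundamental: x₁=199, y₁=30  (since 39601 − 44·900 = 1)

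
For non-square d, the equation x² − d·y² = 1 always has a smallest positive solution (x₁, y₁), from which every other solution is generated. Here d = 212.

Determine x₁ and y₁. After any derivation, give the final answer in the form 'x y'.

[14; 1,1,3,1,1,…,1,1,28] for √212; ℓ=14 ⇒ convergent index 13
i=0: a=14 ⇒ p=14, q=1
…
i=2: a=1 ⇒ p=29, q=2
i=3: a=3 ⇒ p=102, q=7
…
i=5: a=1 ⇒ p=233, q=16
i=6: a=1 ⇒ p=364, q=25
i=7: a=6 ⇒ p=2417, q=166
…
i=9: a=1 ⇒ p=5198, q=357
i=10: a=1 ⇒ p=7979, q=548
i=11: a=3 ⇒ p=29135, q=2001
i=12: a=1 ⇒ p=37114, q=2549
i=13: a=1 ⇒ p=66249, q=4550
(x₁, y₁) = (66249, 4550);  66249² − 212·4550² = 1 ✓

66249 4550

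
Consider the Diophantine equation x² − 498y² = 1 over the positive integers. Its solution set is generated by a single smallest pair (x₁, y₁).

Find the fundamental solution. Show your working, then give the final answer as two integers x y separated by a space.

179777 8056

d=498: √d = [22; 3,6,22,6,3,44] (ℓ=6, even), read p_5/q_5
k=0  a_k=22  p_k/q_k = 22/1
k=1  a_k=3  p_k/q_k = 67/3
k=2  a_k=6  p_k/q_k = 424/19
k=3  a_k=22  p_k/q_k = 9395/421
k=4  a_k=6  p_k/q_k = 56794/2545
k=5  a_k=3  p_k/q_k = 179777/8056
fundamental: x₁=179777, y₁=8056  (since 32319769729 − 498·64899136 = 1)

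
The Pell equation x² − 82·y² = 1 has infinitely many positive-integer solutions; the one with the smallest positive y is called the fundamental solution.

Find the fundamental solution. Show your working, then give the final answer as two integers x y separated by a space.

√82 = [9; 18, …], period ℓ=1 (odd) → k=1
i=0: a=9 ⇒ p=9, q=1
i=1: a=18 ⇒ p=163, q=18
fundamental: x₁=163, y₁=18  (since 26569 − 82·324 = 1)

163 18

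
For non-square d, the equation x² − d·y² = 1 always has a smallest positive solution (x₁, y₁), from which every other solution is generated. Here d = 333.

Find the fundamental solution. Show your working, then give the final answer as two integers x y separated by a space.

[18; 4,36] for √333; ℓ=2 ⇒ convergent index 1
i=0: a=18 ⇒ p=18, q=1
i=1: a=4 ⇒ p=73, q=4
(x₁, y₁) = (73, 4);  73² − 333·4² = 1 ✓

73 4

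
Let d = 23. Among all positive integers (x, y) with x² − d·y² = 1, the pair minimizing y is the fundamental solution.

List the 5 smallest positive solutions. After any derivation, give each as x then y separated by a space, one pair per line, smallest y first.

d=23: √d = [4; 1,3,1,8] (ℓ=4, even), read p_3/q_3
i=0: a=4 ⇒ p=4, q=1
…
i=2: a=3 ⇒ p=19, q=4
i=3: a=1 ⇒ p=24, q=5
fundamental: x₁=24, y₁=5  (since 576 − 23·25 = 1)
(24+5√23)^2 = 1151 + 240√23
(24+5√23)^3 = 55224 + 11515√23
(24+5√23)^4 = 2649601 + 552480√23
(24+5√23)^5 = 127125624 + 26507525√23

24 5
1151 240
55224 11515
2649601 552480
127125624 26507525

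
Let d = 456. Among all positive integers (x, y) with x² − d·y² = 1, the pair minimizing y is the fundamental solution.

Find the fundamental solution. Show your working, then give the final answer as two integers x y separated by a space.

√456 = [21; 2,1,4,1,2,42, …], period ℓ=6 (even) → k=5
k=0  a_k=21  p_k/q_k = 21/1
k=1  a_k=2  p_k/q_k = 43/2
k=2  a_k=1  p_k/q_k = 64/3
…
k=4  a_k=1  p_k/q_k = 363/17
k=5  a_k=2  p_k/q_k = 1025/48
→ (1025, 48).  Check: 1025²=1050625, 456·48²=1050624, difference 1.

1025 48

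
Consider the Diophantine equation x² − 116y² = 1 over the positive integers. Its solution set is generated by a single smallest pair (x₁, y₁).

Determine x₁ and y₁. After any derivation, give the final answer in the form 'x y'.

[10; 1,3,2,1,4,1,2,3,1,20] for √116; ℓ=10 ⇒ convergent index 9
step 0: (10, 1)  from 10·(1,0) + (0,1)
…
step 3: (97, 9)  from 2·(43,4) + (11,1)
step 4: (140, 13)  from 1·(97,9) + (43,4)
…
step 6: (797, 74)  from 1·(657,61) + (140,13)
…
step 8: (7550, 701)  from 3·(2251,209) + (797,74)
step 9: (9801, 910)  from 1·(7550,701) + (2251,209)
→ (9801, 910).  Check: 9801²=96059601, 116·910²=96059600, difference 1.

9801 910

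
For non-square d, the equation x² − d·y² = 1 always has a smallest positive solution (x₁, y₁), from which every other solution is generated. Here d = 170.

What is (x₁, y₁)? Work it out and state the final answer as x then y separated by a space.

[13; 26] for √170; ℓ=1 ⇒ convergent index 1
k=0  a_k=13  p_k/q_k = 13/1
k=1  a_k=26  p_k/q_k = 339/26
(x₁, y₁) = (339, 26);  339² − 170·26² = 1 ✓

339 26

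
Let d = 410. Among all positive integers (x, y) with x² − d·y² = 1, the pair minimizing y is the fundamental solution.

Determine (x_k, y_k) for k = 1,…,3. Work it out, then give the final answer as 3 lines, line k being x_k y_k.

√410 → a₀=20, period (4,40); ℓ=2 even so k=1
step 0: (20, 1)  from 20·(1,0) + (0,1)
step 1: (81, 4)  from 4·(20,1) + (1,0)
(x₁, y₁) = (81, 4);  81² − 410·4² = 1 ✓
(x_2, y_2) = (81·81 + 410·4·4, 81·4 + 4·81) = (13121, 648)
(x_3, y_3) = (81·13121 + 410·4·648, 81·648 + 4·13121) = (2125521, 104972)

81 4
13121 648
2125521 104972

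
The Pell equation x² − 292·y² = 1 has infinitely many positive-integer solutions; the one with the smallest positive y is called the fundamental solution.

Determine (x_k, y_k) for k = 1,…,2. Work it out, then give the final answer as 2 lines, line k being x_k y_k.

√292 → a₀=17, period (11,2,1,3,8,3,1,2,11,34); ℓ=10 even so k=9
i=0: a=17 ⇒ p=17, q=1
i=1: a=11 ⇒ p=188, q=11
…
i=6: a=3 ⇒ p=55143, q=3227
i=7: a=1 ⇒ p=72812, q=4261
i=8: a=2 ⇒ p=200767, q=11749
i=9: a=11 ⇒ p=2281249, q=133500
(x₁, y₁) = (2281249, 133500);  2281249² − 292·133500² = 1 ✓
(x_2, y_2) = (2281249·2281249 + 292·133500·133500, 2281249·133500 + 133500·2281249) = (10408194000001, 609093483000)

2281249 133500
10408194000001 609093483000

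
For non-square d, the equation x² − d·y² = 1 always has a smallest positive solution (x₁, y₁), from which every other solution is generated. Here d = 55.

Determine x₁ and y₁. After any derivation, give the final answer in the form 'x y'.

√55 = [7; 2,2,2,14, …], period ℓ=4 (even) → k=3
a_0=7:  p_0=7·1+0=7,  q_0=7·0+1=1
a_1=2:  p_1=2·7+1=15,  q_1=2·1+0=2
a_2=2:  p_2=2·15+7=37,  q_2=2·2+1=5
a_3=2:  p_3=2·37+15=89,  q_3=2·5+2=12
fundamental: x₁=89, y₁=12  (since 7921 − 55·144 = 1)

89 12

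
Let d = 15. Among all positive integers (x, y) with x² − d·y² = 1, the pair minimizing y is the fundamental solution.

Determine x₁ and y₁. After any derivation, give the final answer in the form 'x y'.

√15 = [3; 1,6, …], period ℓ=2 (even) → k=1
k=0  a_k=3  p_k/q_k = 3/1
k=1  a_k=1  p_k/q_k = 4/1
(x₁, y₁) = (4, 1);  4² − 15·1² = 1 ✓

4 1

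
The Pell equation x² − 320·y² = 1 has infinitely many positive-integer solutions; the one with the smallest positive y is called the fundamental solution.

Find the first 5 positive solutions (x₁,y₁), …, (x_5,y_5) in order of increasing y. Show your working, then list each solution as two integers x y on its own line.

√320 → a₀=17, period (1,7,1,34); ℓ=4 even so k=3
i=0: a=17 ⇒ p=17, q=1
…
i=2: a=7 ⇒ p=143, q=8
i=3: a=1 ⇒ p=161, q=9
fundamental: x₁=161, y₁=9  (since 25921 − 320·81 = 1)
(x_2, y_2) = (161·161 + 320·9·9, 161·9 + 9·161) = (51841, 2898)
(x_3, y_3) = (161·51841 + 320·9·2898, 161·2898 + 9·51841) = (16692641, 933147)
(x_4, y_4) = (161·16692641 + 320·9·933147, 161·933147 + 9·16692641) = (5374978561, 300470436)
(x_5, y_5) = (161·5374978561 + 320·9·300470436, 161·300470436 + 9·5374978561) = (1730726404001, 96750547245)

161 9
51841 2898
16692641 933147
5374978561 300470436
1730726404001 96750547245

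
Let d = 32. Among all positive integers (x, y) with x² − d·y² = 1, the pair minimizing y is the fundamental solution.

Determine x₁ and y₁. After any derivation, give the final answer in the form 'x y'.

[5; 1,1,1,10] for √32; ℓ=4 ⇒ convergent index 3
a_0=5:  p_0=5·1+0=5,  q_0=5·0+1=1
a_1=1:  p_1=1·5+1=6,  q_1=1·1+0=1
a_2=1:  p_2=1·6+5=11,  q_2=1·1+1=2
a_3=1:  p_3=1·11+6=17,  q_3=1·2+1=3
(x₁, y₁) = (17, 3);  17² − 32·3² = 1 ✓

17 3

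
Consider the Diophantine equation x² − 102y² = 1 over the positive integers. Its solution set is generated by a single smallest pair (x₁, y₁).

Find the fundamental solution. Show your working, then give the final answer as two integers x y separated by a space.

√102 → a₀=10, period (10,20); ℓ=2 even so k=1
a_0=10:  p_0=10·1+0=10,  q_0=10·0+1=1
a_1=10:  p_1=10·10+1=101,  q_1=10·1+0=10
(x₁, y₁) = (101, 10);  101² − 102·10² = 1 ✓

101 10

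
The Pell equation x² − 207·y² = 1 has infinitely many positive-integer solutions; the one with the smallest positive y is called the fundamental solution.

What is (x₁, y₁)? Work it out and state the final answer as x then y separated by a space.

√207 → a₀=14, period (2,1,1,2,1,1,2,28); ℓ=8 even so k=7
i=0: a=14 ⇒ p=14, q=1
i=1: a=2 ⇒ p=29, q=2
…
i=6: a=1 ⇒ p=446, q=31
i=7: a=2 ⇒ p=1151, q=80
fundamental: x₁=1151, y₁=80  (since 1324801 − 207·6400 = 1)

1151 80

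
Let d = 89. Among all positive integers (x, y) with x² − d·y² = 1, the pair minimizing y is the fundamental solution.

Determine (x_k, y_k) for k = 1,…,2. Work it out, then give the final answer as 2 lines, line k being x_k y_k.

500001 53000
500002000001 53000106000

√89 → a₀=9, period (2,3,3,2,18); ℓ=5 odd so k=9
i=0: a=9 ⇒ p=9, q=1
i=1: a=2 ⇒ p=19, q=2
…
i=4: a=2 ⇒ p=500, q=53
…
i=6: a=2 ⇒ p=18934, q=2007
…
i=8: a=3 ⇒ p=216991, q=23001
i=9: a=2 ⇒ p=500001, q=53000
(x₁, y₁) = (500001, 53000);  500001² − 89·53000² = 1 ✓
k=2:  x_2 = 500001·500001+89·53000·53000 = 500002000001,  y_2 = 500001·53000+53000·500001 = 53000106000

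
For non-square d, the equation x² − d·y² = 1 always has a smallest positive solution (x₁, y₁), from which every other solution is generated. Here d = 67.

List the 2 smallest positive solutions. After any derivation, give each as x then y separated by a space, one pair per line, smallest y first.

√67 = [8; 5,2,1,1,7,1,1,2,5,16, …], period ℓ=10 (even) → k=9
a_0=8:  p_0=8·1+0=8,  q_0=8·0+1=1
a_1=5:  p_1=5·8+1=41,  q_1=5·1+0=5
a_2=2:  p_2=2·41+8=90,  q_2=2·5+1=11
a_3=1:  p_3=1·90+41=131,  q_3=1·11+5=16
…
a_6=1:  p_6=1·1678+221=1899,  q_6=1·205+27=232
a_7=1:  p_7=1·1899+1678=3577,  q_7=1·232+205=437
a_8=2:  p_8=2·3577+1899=9053,  q_8=2·437+232=1106
a_9=5:  p_9=5·9053+3577=48842,  q_9=5·1106+437=5967
fundamental: x₁=48842, y₁=5967  (since 2385540964 − 67·35605089 = 1)
(x_2, y_2) = (48842·48842 + 67·5967·5967, 48842·5967 + 5967·48842) = (4771081927, 582880428)

48842 5967
4771081927 582880428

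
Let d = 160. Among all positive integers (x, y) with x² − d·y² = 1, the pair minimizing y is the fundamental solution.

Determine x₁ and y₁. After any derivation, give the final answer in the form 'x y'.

√160 → a₀=12, period (1,1,1,5,1,1,1,24); ℓ=8 even so k=7
i=0: a=12 ⇒ p=12, q=1
…
i=2: a=1 ⇒ p=25, q=2
i=3: a=1 ⇒ p=38, q=3
i=4: a=5 ⇒ p=215, q=17
i=5: a=1 ⇒ p=253, q=20
i=6: a=1 ⇒ p=468, q=37
i=7: a=1 ⇒ p=721, q=57
(x₁, y₁) = (721, 57);  721² − 160·57² = 1 ✓

721 57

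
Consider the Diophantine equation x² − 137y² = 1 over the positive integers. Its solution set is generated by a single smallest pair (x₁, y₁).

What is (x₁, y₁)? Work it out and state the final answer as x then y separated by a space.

6083073 519712

d=137: √d = [11; 1,2,2,1,1,2,2,1,22] (ℓ=9, odd), read p_17/q_17
k=0  a_k=11  p_k/q_k = 11/1
k=1  a_k=1  p_k/q_k = 12/1
k=2  a_k=2  p_k/q_k = 35/3
k=3  a_k=2  p_k/q_k = 82/7
…
k=6  a_k=2  p_k/q_k = 515/44
k=7  a_k=2  p_k/q_k = 1229/105
k=8  a_k=1  p_k/q_k = 1744/149
…
k=12  a_k=2  p_k/q_k = 285899/24426
k=13  a_k=1  p_k/q_k = 408178/34873
k=14  a_k=1  p_k/q_k = 694077/59299
…
k=16  a_k=2  p_k/q_k = 4286741/366241
k=17  a_k=1  p_k/q_k = 6083073/519712
→ (6083073, 519712).  Check: 6083073²=37003777123329, 137·519712²=37003777123328, difference 1.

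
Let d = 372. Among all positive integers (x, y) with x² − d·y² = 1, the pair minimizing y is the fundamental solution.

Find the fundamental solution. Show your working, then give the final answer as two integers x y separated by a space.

√372 = [19; 3,2,12,2,3,38, …], period ℓ=6 (even) → k=5
step 0: (19, 1)  from 19·(1,0) + (0,1)
…
step 2: (135, 7)  from 2·(58,3) + (19,1)
…
step 4: (3491, 181)  from 2·(1678,87) + (135,7)
step 5: (12151, 630)  from 3·(3491,181) + (1678,87)
fundamental: x₁=12151, y₁=630  (since 147646801 − 372·396900 = 1)

12151 630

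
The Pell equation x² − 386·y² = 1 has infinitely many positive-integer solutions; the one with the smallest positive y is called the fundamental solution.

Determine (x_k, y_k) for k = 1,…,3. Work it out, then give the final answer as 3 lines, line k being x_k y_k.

d=386: √d = [19; 1,1,1,4,1,18,1,4,1,1,1,38] (ℓ=12, even), read p_11/q_11
k=0  a_k=19  p_k/q_k = 19/1
k=1  a_k=1  p_k/q_k = 20/1
k=2  a_k=1  p_k/q_k = 39/2
…
k=4  a_k=4  p_k/q_k = 275/14
k=5  a_k=1  p_k/q_k = 334/17
k=6  a_k=18  p_k/q_k = 6287/320
k=7  a_k=1  p_k/q_k = 6621/337
…
k=9  a_k=1  p_k/q_k = 39392/2005
k=10  a_k=1  p_k/q_k = 72163/3673
k=11  a_k=1  p_k/q_k = 111555/5678
→ (111555, 5678).  Check: 111555²=12444518025, 386·5678²=12444518024, difference 1.
n=2: (111555,5678)∘(111555,5678) = (111555·111555+386·5678·5678, 111555·5678+5678·111555) = (24889036049,1266818580)
n=3: (24889036049,1266818580)∘(111555,5678) = (111555·24889036049+386·5678·1266818580, 111555·1266818580+5678·24889036049) = (5552992832780835,282639893378122)

111555 5678
24889036049 1266818580
5552992832780835 282639893378122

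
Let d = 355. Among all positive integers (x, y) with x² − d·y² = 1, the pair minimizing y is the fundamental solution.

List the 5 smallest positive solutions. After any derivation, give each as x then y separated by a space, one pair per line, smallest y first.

954809 50676
1823320452961 96771801768
3481845556741524089 184797174548553948
6648994948371812427335041 352892010866963721270096
12697040435316401858305944800249 673888936007564730309809629380

d=355: √d = [18; 1,5,3,3,1,6,1,3,3,5,1,36] (ℓ=12, even), read p_11/q_11
i=0: a=18 ⇒ p=18, q=1
i=1: a=1 ⇒ p=19, q=1
…
i=3: a=3 ⇒ p=358, q=19
i=4: a=3 ⇒ p=1187, q=63
…
i=6: a=6 ⇒ p=10457, q=555
…
i=9: a=3 ⇒ p=151391, q=8035
i=10: a=5 ⇒ p=803418, q=42641
i=11: a=1 ⇒ p=954809, q=50676
(x₁, y₁) = (954809, 50676);  954809² − 355·50676² = 1 ✓
k=2:  x_2 = 954809·954809+355·50676·50676 = 1823320452961,  y_2 = 954809·50676+50676·954809 = 96771801768
k=3:  x_3 = 954809·1823320452961+355·50676·96771801768 = 3481845556741524089,  y_3 = 954809·96771801768+50676·1823320452961 = 184797174548553948
k=4:  x_4 = 954809·3481845556741524089+355·50676·184797174548553948 = 6648994948371812427335041,  y_4 = 954809·184797174548553948+50676·3481845556741524089 = 352892010866963721270096
k=5:  x_5 = 954809·6648994948371812427335041+355·50676·352892010866963721270096 = 12697040435316401858305944800249,  y_5 = 954809·352892010866963721270096+50676·6648994948371812427335041 = 673888936007564730309809629380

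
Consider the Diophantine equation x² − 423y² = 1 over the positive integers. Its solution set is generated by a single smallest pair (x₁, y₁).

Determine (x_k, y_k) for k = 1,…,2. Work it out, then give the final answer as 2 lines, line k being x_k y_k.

√423 → a₀=20, period (1,1,3,4,3,1,1,40); ℓ=8 even so k=7
i=0: a=20 ⇒ p=20, q=1
…
i=2: a=1 ⇒ p=41, q=2
i=3: a=3 ⇒ p=144, q=7
i=4: a=4 ⇒ p=617, q=30
i=5: a=3 ⇒ p=1995, q=97
i=6: a=1 ⇒ p=2612, q=127
i=7: a=1 ⇒ p=4607, q=224
→ (4607, 224).  Check: 4607²=21224449, 423·224²=21224448, difference 1.
(x_2, y_2) = (4607·4607 + 423·224·224, 4607·224 + 224·4607) = (42448897, 2063936)

4607 224
42448897 2063936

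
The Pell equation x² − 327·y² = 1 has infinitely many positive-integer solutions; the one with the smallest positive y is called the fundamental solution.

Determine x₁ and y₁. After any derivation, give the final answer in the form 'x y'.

[18; 12,36] for √327; ℓ=2 ⇒ convergent index 1
step 0: (18, 1)  from 18·(1,0) + (0,1)
step 1: (217, 12)  from 12·(18,1) + (1,0)
fundamental: x₁=217, y₁=12  (since 47089 − 327·144 = 1)

217 12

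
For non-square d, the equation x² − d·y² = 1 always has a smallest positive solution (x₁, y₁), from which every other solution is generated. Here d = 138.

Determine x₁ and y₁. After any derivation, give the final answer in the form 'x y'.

47 4

[11; 1,2,1,22] for √138; ℓ=4 ⇒ convergent index 3
a_0=11:  p_0=11·1+0=11,  q_0=11·0+1=1
…
a_2=2:  p_2=2·12+11=35,  q_2=2·1+1=3
a_3=1:  p_3=1·35+12=47,  q_3=1·3+1=4
→ (47, 4).  Check: 47²=2209, 138·4²=2208, difference 1.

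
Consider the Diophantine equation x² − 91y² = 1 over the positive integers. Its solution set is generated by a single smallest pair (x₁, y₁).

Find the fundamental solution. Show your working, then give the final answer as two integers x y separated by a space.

d=91: √d = [9; 1,1,5,1,5,1,1,18] (ℓ=8, even), read p_7/q_7
a_0=9:  p_0=9·1+0=9,  q_0=9·0+1=1
a_1=1:  p_1=1·9+1=10,  q_1=1·1+0=1
…
a_3=5:  p_3=5·19+10=105,  q_3=5·2+1=11
a_4=1:  p_4=1·105+19=124,  q_4=1·11+2=13
…
a_6=1:  p_6=1·725+124=849,  q_6=1·76+13=89
a_7=1:  p_7=1·849+725=1574,  q_7=1·89+76=165
fundamental: x₁=1574, y₁=165  (since 2477476 − 91·27225 = 1)

1574 165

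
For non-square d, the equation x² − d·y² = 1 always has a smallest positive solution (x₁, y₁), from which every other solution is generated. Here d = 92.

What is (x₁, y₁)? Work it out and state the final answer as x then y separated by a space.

d=92: √d = [9; 1,1,2,4,2,1,1,18] (ℓ=8, even), read p_7/q_7
k=0  a_k=9  p_k/q_k = 9/1
…
k=3  a_k=2  p_k/q_k = 48/5
k=4  a_k=4  p_k/q_k = 211/22
…
k=6  a_k=1  p_k/q_k = 681/71
k=7  a_k=1  p_k/q_k = 1151/120
→ (1151, 120).  Check: 1151²=1324801, 92·120²=1324800, difference 1.

1151 120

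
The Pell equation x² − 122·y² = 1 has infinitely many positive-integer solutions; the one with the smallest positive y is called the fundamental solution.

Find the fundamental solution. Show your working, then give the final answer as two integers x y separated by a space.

d=122: √d = [11; 22] (ℓ=1, odd), read p_1/q_1
i=0: a=11 ⇒ p=11, q=1
i=1: a=22 ⇒ p=243, q=22
(x₁, y₁) = (243, 22);  243² − 122·22² = 1 ✓

243 22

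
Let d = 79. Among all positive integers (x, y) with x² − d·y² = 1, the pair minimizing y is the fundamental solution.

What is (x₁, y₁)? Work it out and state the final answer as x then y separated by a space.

80 9

√79 = [8; 1,7,1,16, …], period ℓ=4 (even) → k=3
a_0=8:  p_0=8·1+0=8,  q_0=8·0+1=1
…
a_2=7:  p_2=7·9+8=71,  q_2=7·1+1=8
a_3=1:  p_3=1·71+9=80,  q_3=1·8+1=9
(x₁, y₁) = (80, 9);  80² − 79·9² = 1 ✓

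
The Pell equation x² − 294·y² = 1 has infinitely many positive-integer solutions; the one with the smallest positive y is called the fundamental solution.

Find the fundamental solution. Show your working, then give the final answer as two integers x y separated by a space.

√294 = [17; 6,1,4,1,6,34, …], period ℓ=6 (even) → k=5
k=0  a_k=17  p_k/q_k = 17/1
k=1  a_k=6  p_k/q_k = 103/6
…
k=4  a_k=1  p_k/q_k = 703/41
k=5  a_k=6  p_k/q_k = 4801/280
→ (4801, 280).  Check: 4801²=23049601, 294·280²=23049600, difference 1.

4801 280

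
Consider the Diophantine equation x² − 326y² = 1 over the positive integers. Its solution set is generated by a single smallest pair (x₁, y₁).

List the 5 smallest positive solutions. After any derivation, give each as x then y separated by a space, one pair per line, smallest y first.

√326 → a₀=18, period (18,36); ℓ=2 even so k=1
i=0: a=18 ⇒ p=18, q=1
i=1: a=18 ⇒ p=325, q=18
→ (325, 18).  Check: 325²=105625, 326·18²=105624, difference 1.
n=2: (325,18)∘(325,18) = (325·325+326·18·18, 325·18+18·325) = (211249,11700)
n=3: (211249,11700)∘(325,18) = (325·211249+326·18·11700, 325·11700+18·211249) = (137311525,7604982)
n=4: (137311525,7604982)∘(325,18) = (325·137311525+326·18·7604982, 325·7604982+18·137311525) = (89252280001,4943226600)
n=5: (89252280001,4943226600)∘(325,18) = (325·89252280001+326·18·4943226600, 325·4943226600+18·89252280001) = (58013844689125,3213089685018)

325 18
211249 11700
137311525 7604982
89252280001 4943226600
58013844689125 3213089685018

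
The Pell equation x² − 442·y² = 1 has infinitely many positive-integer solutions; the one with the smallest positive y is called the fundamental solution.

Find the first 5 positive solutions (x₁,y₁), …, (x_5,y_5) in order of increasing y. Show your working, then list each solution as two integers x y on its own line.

√442 = [21; 42, …], period ℓ=1 (odd) → k=1
step 0: (21, 1)  from 21·(1,0) + (0,1)
step 1: (883, 42)  from 42·(21,1) + (1,0)
→ (883, 42).  Check: 883²=779689, 442·42²=779688, difference 1.
(x_2, y_2) = (883·883 + 442·42·42, 883·42 + 42·883) = (1559377, 74172)
(x_3, y_3) = (883·1559377 + 442·42·74172, 883·74172 + 42·1559377) = (2753858899, 130987710)
(x_4, y_4) = (883·2753858899 + 442·42·130987710, 883·130987710 + 42·2753858899) = (4863313256257, 231324221688)
(x_5, y_5) = (883·4863313256257 + 442·42·231324221688, 883·231324221688 + 42·4863313256257) = (8588608456690963, 408518444513298)

883 42
1559377 74172
2753858899 130987710
4863313256257 231324221688
8588608456690963 408518444513298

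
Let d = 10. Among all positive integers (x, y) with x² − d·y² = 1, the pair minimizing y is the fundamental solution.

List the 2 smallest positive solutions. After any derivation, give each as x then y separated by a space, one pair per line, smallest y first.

19 6
721 228

√10 = [3; 6, …], period ℓ=1 (odd) → k=1
a_0=3:  p_0=3·1+0=3,  q_0=3·0+1=1
a_1=6:  p_1=6·3+1=19,  q_1=6·1+0=6
→ (19, 6).  Check: 19²=361, 10·6²=360, difference 1.
n=2: (19,6)∘(19,6) = (19·19+10·6·6, 19·6+6·19) = (721,228)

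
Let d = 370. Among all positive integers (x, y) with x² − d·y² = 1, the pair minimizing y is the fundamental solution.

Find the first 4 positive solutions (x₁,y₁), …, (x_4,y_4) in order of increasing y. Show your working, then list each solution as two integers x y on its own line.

213859 11118
91471343761 4755368724
39123940210553539 2033956799880714
16734013458886067250241 869959934526623861928

√370 → a₀=19, period (4,4,38); ℓ=3 odd so k=5
k=0  a_k=19  p_k/q_k = 19/1
…
k=2  a_k=4  p_k/q_k = 327/17
k=3  a_k=38  p_k/q_k = 12503/650
k=4  a_k=4  p_k/q_k = 50339/2617
k=5  a_k=4  p_k/q_k = 213859/11118
fundamental: x₁=213859, y₁=11118  (since 45735671881 − 370·123609924 = 1)
n=2: (213859,11118)∘(213859,11118) = (213859·213859+370·11118·11118, 213859·11118+11118·213859) = (91471343761,4755368724)
n=3: (91471343761,4755368724)∘(213859,11118) = (213859·91471343761+370·11118·4755368724, 213859·4755368724+11118·91471343761) = (39123940210553539,2033956799880714)
n=4: (39123940210553539,2033956799880714)∘(213859,11118) = (213859·39123940210553539+370·11118·2033956799880714, 213859·2033956799880714+11118·39123940210553539) = (16734013458886067250241,869959934526623861928)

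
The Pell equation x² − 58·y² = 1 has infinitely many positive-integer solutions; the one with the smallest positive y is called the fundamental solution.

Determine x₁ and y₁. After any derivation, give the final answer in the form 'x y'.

√58 = [7; 1,1,1,1,1,1,14, …], period ℓ=7 (odd) → k=13
step 0: (7, 1)  from 7·(1,0) + (0,1)
…
step 2: (15, 2)  from 1·(8,1) + (7,1)
…
step 10: (4539, 596)  from 1·(2993,393) + (1546,203)
…
step 12: (12071, 1585)  from 1·(7532,989) + (4539,596)
step 13: (19603, 2574)  from 1·(12071,1585) + (7532,989)
(x₁, y₁) = (19603, 2574);  19603² − 58·2574² = 1 ✓

19603 2574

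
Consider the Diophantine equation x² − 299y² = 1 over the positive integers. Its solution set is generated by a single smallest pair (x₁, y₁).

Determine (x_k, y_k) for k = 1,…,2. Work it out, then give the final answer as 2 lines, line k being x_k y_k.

d=299: √d = [17; 3,2,3,34] (ℓ=4, even), read p_3/q_3
step 0: (17, 1)  from 17·(1,0) + (0,1)
…
step 2: (121, 7)  from 2·(52,3) + (17,1)
step 3: (415, 24)  from 3·(121,7) + (52,3)
→ (415, 24).  Check: 415²=172225, 299·24²=172224, difference 1.
(x_2, y_2) = (415·415 + 299·24·24, 415·24 + 24·415) = (344449, 19920)

415 24
344449 19920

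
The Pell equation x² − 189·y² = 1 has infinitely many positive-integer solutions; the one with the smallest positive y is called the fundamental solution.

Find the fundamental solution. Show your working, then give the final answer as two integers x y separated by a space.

√189 = [13; 1,2,1,26, …], period ℓ=4 (even) → k=3
step 0: (13, 1)  from 13·(1,0) + (0,1)
…
step 2: (41, 3)  from 2·(14,1) + (13,1)
step 3: (55, 4)  from 1·(41,3) + (14,1)
→ (55, 4).  Check: 55²=3025, 189·4²=3024, difference 1.

55 4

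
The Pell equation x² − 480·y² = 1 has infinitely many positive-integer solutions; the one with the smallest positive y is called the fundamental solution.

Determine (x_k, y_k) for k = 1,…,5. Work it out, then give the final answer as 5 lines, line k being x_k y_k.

241 11
116161 5302
55989361 2555553
26986755841 1231771244
13007560326001 593711184055

√480 = [21; 1,9,1,42, …], period ℓ=4 (even) → k=3
i=0: a=21 ⇒ p=21, q=1
…
i=2: a=9 ⇒ p=219, q=10
i=3: a=1 ⇒ p=241, q=11
(x₁, y₁) = (241, 11);  241² − 480·11² = 1 ✓
(x_2, y_2) = (241·241 + 480·11·11, 241·11 + 11·241) = (116161, 5302)
(x_3, y_3) = (241·116161 + 480·11·5302, 241·5302 + 11·116161) = (55989361, 2555553)
(x_4, y_4) = (241·55989361 + 480·11·2555553, 241·2555553 + 11·55989361) = (26986755841, 1231771244)
(x_5, y_5) = (241·26986755841 + 480·11·1231771244, 241·1231771244 + 11·26986755841) = (13007560326001, 593711184055)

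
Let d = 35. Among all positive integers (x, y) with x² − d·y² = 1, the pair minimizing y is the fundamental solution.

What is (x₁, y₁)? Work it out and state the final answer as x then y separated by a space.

6 1

√35 = [5; 1,10, …], period ℓ=2 (even) → k=1
step 0: (5, 1)  from 5·(1,0) + (0,1)
step 1: (6, 1)  from 1·(5,1) + (1,0)
fundamental: x₁=6, y₁=1  (since 36 − 35·1 = 1)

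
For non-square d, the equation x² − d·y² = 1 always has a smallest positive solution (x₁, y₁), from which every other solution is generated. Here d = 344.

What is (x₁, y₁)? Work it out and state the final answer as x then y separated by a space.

10405 561

d=344: √d = [18; 1,1,4,1,3,1,4,1,1,36] (ℓ=10, even), read p_9/q_9
k=0  a_k=18  p_k/q_k = 18/1
…
k=2  a_k=1  p_k/q_k = 37/2
…
k=4  a_k=1  p_k/q_k = 204/11
k=5  a_k=3  p_k/q_k = 779/42
k=6  a_k=1  p_k/q_k = 983/53
k=7  a_k=4  p_k/q_k = 4711/254
k=8  a_k=1  p_k/q_k = 5694/307
k=9  a_k=1  p_k/q_k = 10405/561
(x₁, y₁) = (10405, 561);  10405² − 344·561² = 1 ✓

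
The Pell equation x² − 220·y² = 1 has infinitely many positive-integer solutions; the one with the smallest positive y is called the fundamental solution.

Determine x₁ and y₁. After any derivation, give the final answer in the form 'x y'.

89 6

√220 → a₀=14, period (1,4,1,28); ℓ=4 even so k=3
a_0=14:  p_0=14·1+0=14,  q_0=14·0+1=1
…
a_2=4:  p_2=4·15+14=74,  q_2=4·1+1=5
a_3=1:  p_3=1·74+15=89,  q_3=1·5+1=6
(x₁, y₁) = (89, 6);  89² − 220·6² = 1 ✓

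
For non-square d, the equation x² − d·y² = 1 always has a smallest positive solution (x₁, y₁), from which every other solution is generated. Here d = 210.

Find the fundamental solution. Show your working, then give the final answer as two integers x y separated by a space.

d=210: √d = [14; 2,28] (ℓ=2, even), read p_1/q_1
k=0  a_k=14  p_k/q_k = 14/1
k=1  a_k=2  p_k/q_k = 29/2
→ (29, 2).  Check: 29²=841, 210·2²=840, difference 1.

29 2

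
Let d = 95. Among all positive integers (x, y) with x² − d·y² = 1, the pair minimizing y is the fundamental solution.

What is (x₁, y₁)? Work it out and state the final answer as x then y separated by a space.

d=95: √d = [9; 1,2,1,18] (ℓ=4, even), read p_3/q_3
step 0: (9, 1)  from 9·(1,0) + (0,1)
…
step 2: (29, 3)  from 2·(10,1) + (9,1)
step 3: (39, 4)  from 1·(29,3) + (10,1)
→ (39, 4).  Check: 39²=1521, 95·4²=1520, difference 1.

39 4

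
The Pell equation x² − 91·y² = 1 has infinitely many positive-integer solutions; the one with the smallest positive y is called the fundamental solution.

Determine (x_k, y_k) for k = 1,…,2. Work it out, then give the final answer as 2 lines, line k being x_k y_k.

[9; 1,1,5,1,5,1,1,18] for √91; ℓ=8 ⇒ convergent index 7
step 0: (9, 1)  from 9·(1,0) + (0,1)
…
step 2: (19, 2)  from 1·(10,1) + (9,1)
step 3: (105, 11)  from 5·(19,2) + (10,1)
step 4: (124, 13)  from 1·(105,11) + (19,2)
step 5: (725, 76)  from 5·(124,13) + (105,11)
step 6: (849, 89)  from 1·(725,76) + (124,13)
step 7: (1574, 165)  from 1·(849,89) + (725,76)
→ (1574, 165).  Check: 1574²=2477476, 91·165²=2477475, difference 1.
k=2:  x_2 = 1574·1574+91·165·165 = 4954951,  y_2 = 1574·165+165·1574 = 519420

1574 165
4954951 519420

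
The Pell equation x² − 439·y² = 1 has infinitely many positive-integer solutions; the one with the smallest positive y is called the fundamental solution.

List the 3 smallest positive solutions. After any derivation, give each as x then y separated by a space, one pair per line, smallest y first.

√439 → a₀=20, period (1,19,1,40); ℓ=4 even so k=3
i=0: a=20 ⇒ p=20, q=1
i=1: a=1 ⇒ p=21, q=1
i=2: a=19 ⇒ p=419, q=20
i=3: a=1 ⇒ p=440, q=21
→ (440, 21).  Check: 440²=193600, 439·21²=193599, difference 1.
n=2: (440,21)∘(440,21) = (440·440+439·21·21, 440·21+21·440) = (387199,18480)
n=3: (387199,18480)∘(440,21) = (440·387199+439·21·18480, 440·18480+21·387199) = (340734680,16262379)

440 21
387199 18480
340734680 16262379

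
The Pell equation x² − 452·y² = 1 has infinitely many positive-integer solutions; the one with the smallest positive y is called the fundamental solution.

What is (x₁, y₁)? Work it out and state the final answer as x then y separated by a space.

[21; 3,1,5,3,10,3,5,1,3,42] for √452; ℓ=10 ⇒ convergent index 9
k=0  a_k=21  p_k/q_k = 21/1
k=1  a_k=3  p_k/q_k = 64/3
k=2  a_k=1  p_k/q_k = 85/4
…
k=5  a_k=10  p_k/q_k = 16009/753
…
k=8  a_k=1  p_k/q_k = 313483/14745
k=9  a_k=3  p_k/q_k = 1204353/56648
fundamental: x₁=1204353, y₁=56648  (since 1450466148609 − 452·3208995904 = 1)

1204353 56648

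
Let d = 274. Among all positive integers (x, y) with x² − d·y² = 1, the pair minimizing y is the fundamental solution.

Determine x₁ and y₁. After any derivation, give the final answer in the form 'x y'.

d=274: √d = [16; 1,1,4,4,1,1,32] (ℓ=7, odd), read p_13/q_13
i=0: a=16 ⇒ p=16, q=1
i=1: a=1 ⇒ p=17, q=1
…
i=4: a=4 ⇒ p=629, q=38
…
i=6: a=1 ⇒ p=1407, q=85
…
i=9: a=1 ⇒ p=93011, q=5619
i=10: a=4 ⇒ p=419253, q=25328
…
i=12: a=1 ⇒ p=2189276, q=132259
i=13: a=1 ⇒ p=3959299, q=239190
(x₁, y₁) = (3959299, 239190);  3959299² − 274·239190² = 1 ✓

3959299 239190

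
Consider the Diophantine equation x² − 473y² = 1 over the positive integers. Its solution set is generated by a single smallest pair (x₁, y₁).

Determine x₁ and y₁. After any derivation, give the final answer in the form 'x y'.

√473 = [21; 1,2,1,42, …], period ℓ=4 (even) → k=3
step 0: (21, 1)  from 21·(1,0) + (0,1)
step 1: (22, 1)  from 1·(21,1) + (1,0)
step 2: (65, 3)  from 2·(22,1) + (21,1)
step 3: (87, 4)  from 1·(65,3) + (22,1)
(x₁, y₁) = (87, 4);  87² − 473·4² = 1 ✓

87 4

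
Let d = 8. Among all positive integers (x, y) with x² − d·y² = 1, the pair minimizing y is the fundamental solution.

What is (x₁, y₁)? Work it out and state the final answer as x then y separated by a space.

3 1

d=8: √d = [2; 1,4] (ℓ=2, even), read p_1/q_1
k=0  a_k=2  p_k/q_k = 2/1
k=1  a_k=1  p_k/q_k = 3/1
fundamental: x₁=3, y₁=1  (since 9 − 8·1 = 1)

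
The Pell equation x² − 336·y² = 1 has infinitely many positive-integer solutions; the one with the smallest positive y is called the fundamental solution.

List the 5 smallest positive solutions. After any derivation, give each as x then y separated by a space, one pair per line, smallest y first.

55 3
6049 330
665335 36297
73180801 3992340
8049222775 439121103

√336 = [18; 3,36, …], period ℓ=2 (even) → k=1
a_0=18:  p_0=18·1+0=18,  q_0=18·0+1=1
a_1=3:  p_1=3·18+1=55,  q_1=3·1+0=3
(x₁, y₁) = (55, 3);  55² − 336·3² = 1 ✓
(55+3√336)^2 = 6049 + 330√336
(55+3√336)^3 = 665335 + 36297√336
(55+3√336)^4 = 73180801 + 3992340√336
(55+3√336)^5 = 8049222775 + 439121103√336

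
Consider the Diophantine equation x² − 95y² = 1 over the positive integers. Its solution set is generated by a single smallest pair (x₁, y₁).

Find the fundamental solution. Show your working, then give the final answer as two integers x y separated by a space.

39 4

[9; 1,2,1,18] for √95; ℓ=4 ⇒ convergent index 3
step 0: (9, 1)  from 9·(1,0) + (0,1)
step 1: (10, 1)  from 1·(9,1) + (1,0)
step 2: (29, 3)  from 2·(10,1) + (9,1)
step 3: (39, 4)  from 1·(29,3) + (10,1)
→ (39, 4).  Check: 39²=1521, 95·4²=1520, difference 1.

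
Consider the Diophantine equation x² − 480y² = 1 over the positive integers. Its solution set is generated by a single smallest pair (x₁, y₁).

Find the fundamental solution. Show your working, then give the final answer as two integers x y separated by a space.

[21; 1,9,1,42] for √480; ℓ=4 ⇒ convergent index 3
step 0: (21, 1)  from 21·(1,0) + (0,1)
step 1: (22, 1)  from 1·(21,1) + (1,0)
step 2: (219, 10)  from 9·(22,1) + (21,1)
step 3: (241, 11)  from 1·(219,10) + (22,1)
fundamental: x₁=241, y₁=11  (since 58081 − 480·121 = 1)

241 11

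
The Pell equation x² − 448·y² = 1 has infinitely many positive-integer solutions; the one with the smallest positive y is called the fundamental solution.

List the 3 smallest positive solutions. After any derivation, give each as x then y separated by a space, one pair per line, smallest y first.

127 6
32257 1524
8193151 387090

[21; 6,42] for √448; ℓ=2 ⇒ convergent index 1
step 0: (21, 1)  from 21·(1,0) + (0,1)
step 1: (127, 6)  from 6·(21,1) + (1,0)
(x₁, y₁) = (127, 6);  127² − 448·6² = 1 ✓
(127+6√448)^2 = 32257 + 1524√448
(127+6√448)^3 = 8193151 + 387090√448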